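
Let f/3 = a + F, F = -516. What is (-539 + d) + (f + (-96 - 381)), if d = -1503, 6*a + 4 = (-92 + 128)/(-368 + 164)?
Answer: -138349/34 ≈ -4069.1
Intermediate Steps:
a = -71/102 (a = -⅔ + ((-92 + 128)/(-368 + 164))/6 = -⅔ + (36/(-204))/6 = -⅔ + (36*(-1/204))/6 = -⅔ + (⅙)*(-3/17) = -⅔ - 1/34 = -71/102 ≈ -0.69608)
f = -52703/34 (f = 3*(-71/102 - 516) = 3*(-52703/102) = -52703/34 ≈ -1550.1)
(-539 + d) + (f + (-96 - 381)) = (-539 - 1503) + (-52703/34 + (-96 - 381)) = -2042 + (-52703/34 - 477) = -2042 - 68921/34 = -138349/34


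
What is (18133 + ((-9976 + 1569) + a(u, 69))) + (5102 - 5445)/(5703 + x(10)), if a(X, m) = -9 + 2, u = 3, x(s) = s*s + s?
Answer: 56496204/5813 ≈ 9718.9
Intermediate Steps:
x(s) = s + s² (x(s) = s² + s = s + s²)
a(X, m) = -7
(18133 + ((-9976 + 1569) + a(u, 69))) + (5102 - 5445)/(5703 + x(10)) = (18133 + ((-9976 + 1569) - 7)) + (5102 - 5445)/(5703 + 10*(1 + 10)) = (18133 + (-8407 - 7)) - 343/(5703 + 10*11) = (18133 - 8414) - 343/(5703 + 110) = 9719 - 343/5813 = 56496204/5813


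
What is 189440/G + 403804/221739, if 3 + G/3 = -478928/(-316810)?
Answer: -739301360814932/17425063663 ≈ -42428.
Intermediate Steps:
G = -707253/158405 (G = -9 + 3*(-478928/(-316810)) = -9 + 3*(-478928*(-1/316810)) = -9 + 3*(239464/158405) = -9 + 718392/158405 = -707253/158405 ≈ -4.4648)
189440/G + 403804/221739 = 189440/(-707253/158405) + 403804/221739 = 189440*(-158405/707253) + 403804*(1/221739) = -30008243200/707253 + 403804/221739 = -739301360814932/17425063663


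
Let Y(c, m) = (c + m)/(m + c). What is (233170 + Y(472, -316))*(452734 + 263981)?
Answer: 167117153265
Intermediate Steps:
Y(c, m) = 1 (Y(c, m) = (c + m)/(c + m) = 1)
(233170 + Y(472, -316))*(452734 + 263981) = (233170 + 1)*(452734 + 263981) = 233171*716715 = 167117153265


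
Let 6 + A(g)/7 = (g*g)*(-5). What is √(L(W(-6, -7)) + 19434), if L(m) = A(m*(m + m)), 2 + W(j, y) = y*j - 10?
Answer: 16*I*√442893 ≈ 10648.0*I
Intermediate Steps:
W(j, y) = -12 + j*y (W(j, y) = -2 + (y*j - 10) = -2 + (j*y - 10) = -2 + (-10 + j*y) = -12 + j*y)
A(g) = -42 - 35*g² (A(g) = -42 + 7*((g*g)*(-5)) = -42 + 7*(g²*(-5)) = -42 + 7*(-5*g²) = -42 - 35*g²)
L(m) = -42 - 140*m⁴ (L(m) = -42 - 35*m²*(m + m)² = -42 - 35*4*m⁴ = -42 - 140*m⁴)
√(L(W(-6, -7)) + 19434) = √((-42 - 140*(-12 - 6*(-7))⁴) + 19434) = √((-42 - 140*(-12 + 42)⁴) + 19434) = √((-42 - 140*30⁴) + 19434) = √((-42 - 140*810000) + 19434) = √((-42 - 113400000) + 19434) = √(-113400042 + 19434) = √(-113380608) = 16*I*√442893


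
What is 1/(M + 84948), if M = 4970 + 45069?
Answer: 1/134987 ≈ 7.4081e-6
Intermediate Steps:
M = 50039
1/(M + 84948) = 1/(50039 + 84948) = 1/134987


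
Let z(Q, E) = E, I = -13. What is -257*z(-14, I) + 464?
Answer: 3805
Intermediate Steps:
-257*z(-14, I) + 464 = -257*(-13) + 464 = 3341 + 464 = 3805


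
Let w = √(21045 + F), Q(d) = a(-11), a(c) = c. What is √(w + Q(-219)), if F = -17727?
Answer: √(-11 + √3318) ≈ 6.8266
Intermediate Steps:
Q(d) = -11
w = √3318 (w = √(21045 - 17727) = √3318 ≈ 57.602)
√(w + Q(-219)) = √(√3318 - 11) = √(-11 + √3318)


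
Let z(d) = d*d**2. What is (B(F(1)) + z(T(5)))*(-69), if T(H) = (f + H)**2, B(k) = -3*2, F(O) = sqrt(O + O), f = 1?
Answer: -3218850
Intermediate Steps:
F(O) = sqrt(2)*sqrt(O) (F(O) = sqrt(2*O) = sqrt(2)*sqrt(O))
B(k) = -6
T(H) = (1 + H)**2
z(d) = d**3
(B(F(1)) + z(T(5)))*(-69) = (-6 + ((1 + 5)**2)**3)*(-69) = (-6 + (6**2)**3)*(-69) = (-6 + 36**3)*(-69) = (-6 + 46656)*(-69) = 46650*(-69) = -3218850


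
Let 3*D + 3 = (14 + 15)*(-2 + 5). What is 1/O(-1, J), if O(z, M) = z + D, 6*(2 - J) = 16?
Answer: 1/27 ≈ 0.037037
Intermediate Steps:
J = -⅔ (J = 2 - ⅙*16 = 2 - 8/3 = -⅔ ≈ -0.66667)
D = 28 (D = -1 + ((14 + 15)*(-2 + 5))/3 = -1 + (29*3)/3 = -1 + (⅓)*87 = -1 + 29 = 28)
O(z, M) = 28 + z (O(z, M) = z + 28 = 28 + z)
1/O(-1, J) = 1/(28 - 1) = 1/27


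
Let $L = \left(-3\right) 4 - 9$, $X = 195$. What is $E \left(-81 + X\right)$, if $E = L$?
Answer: $-2394$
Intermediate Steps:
$L = -21$ ($L = -12 - 9 = -21$)
$E = -21$
$E \left(-81 + X\right) = - 21 \left(-81 + 195\right) = \left(-21\right) 114 = -2394$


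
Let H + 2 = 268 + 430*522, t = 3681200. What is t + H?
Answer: 3905926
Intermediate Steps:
H = 224726 (H = -2 + (268 + 430*522) = -2 + (268 + 224460) = -2 + 224728 = 224726)
t + H = 3681200 + 224726 = 3905926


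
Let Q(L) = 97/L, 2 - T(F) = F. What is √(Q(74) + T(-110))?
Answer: √620490/74 ≈ 10.645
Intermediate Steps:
T(F) = 2 - F
√(Q(74) + T(-110)) = √(97/74 + (2 - 1*(-110))) = √(97*(1/74) + (2 + 110)) = √(97/74 + 112) = √(8385/74) = √620490/74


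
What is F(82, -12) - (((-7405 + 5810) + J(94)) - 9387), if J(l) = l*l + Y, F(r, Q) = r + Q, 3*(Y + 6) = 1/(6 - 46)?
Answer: 266641/120 ≈ 2222.0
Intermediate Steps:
Y = -721/120 (Y = -6 + 1/(3*(6 - 46)) = -6 + (⅓)/(-40) = -6 + (⅓)*(-1/40) = -6 - 1/120 = -721/120 ≈ -6.0083)
F(r, Q) = Q + r
J(l) = -721/120 + l² (J(l) = l*l - 721/120 = l² - 721/120 = -721/120 + l²)
F(82, -12) - (((-7405 + 5810) + J(94)) - 9387) = (-12 + 82) - (((-7405 + 5810) + (-721/120 + 94²)) - 9387) = 70 - ((-1595 + (-721/120 + 8836)) - 9387) = 70 - ((-1595 + 1059599/120) - 9387) = 70 - (868199/120 - 9387) = 70 - 1*(-258241/120) = 70 + 258241/120 = 266641/120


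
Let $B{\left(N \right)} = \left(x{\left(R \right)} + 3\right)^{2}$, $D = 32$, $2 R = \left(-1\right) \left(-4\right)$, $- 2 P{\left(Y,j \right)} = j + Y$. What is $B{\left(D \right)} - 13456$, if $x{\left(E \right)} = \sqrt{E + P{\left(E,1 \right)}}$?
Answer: $- \frac{26893}{2} + 3 \sqrt{2} \approx -13442.0$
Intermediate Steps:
$P{\left(Y,j \right)} = - \frac{Y}{2} - \frac{j}{2}$ ($P{\left(Y,j \right)} = - \frac{j + Y}{2} = - \frac{Y + j}{2} = - \frac{Y}{2} - \frac{j}{2}$)
$R = 2$ ($R = \frac{\left(-1\right) \left(-4\right)}{2} = \frac{1}{2} \cdot 4 = 2$)
$x{\left(E \right)} = \sqrt{- \frac{1}{2} + \frac{E}{2}}$ ($x{\left(E \right)} = \sqrt{E - \left(\frac{1}{2} + \frac{E}{2}\right)} = \sqrt{- \frac{1}{2} + \frac{E}{2}}$)
$B{\left(N \right)} = \left(3 + \frac{\sqrt{2}}{2}\right)^{2}$ ($B{\left(N \right)} = \left(\frac{\sqrt{-2 + 2 \cdot 2}}{2} + 3\right)^{2} = \left(\frac{\sqrt{-2 + 4}}{2} + 3\right)^{2} = \left(\frac{\sqrt{2}}{2} + 3\right)^{2} = \left(3 + \frac{\sqrt{2}}{2}\right)^{2}$)
$B{\left(D \right)} - 13456 = \frac{\left(6 + \sqrt{2}\right)^{2}}{4} - 13456 = -13456 + \frac{\left(6 + \sqrt{2}\right)^{2}}{4}$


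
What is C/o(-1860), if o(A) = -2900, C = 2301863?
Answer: -2301863/2900 ≈ -793.75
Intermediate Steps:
C/o(-1860) = 2301863/(-2900) = 2301863*(-1/2900) = -2301863/2900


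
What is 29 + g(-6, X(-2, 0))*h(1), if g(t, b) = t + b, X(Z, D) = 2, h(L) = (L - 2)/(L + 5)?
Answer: 89/3 ≈ 29.667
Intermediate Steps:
h(L) = (-2 + L)/(5 + L)
g(t, b) = b + t
29 + g(-6, X(-2, 0))*h(1) = 29 + (2 - 6)*((-2 + 1)/(5 + 1)) = 29 - 4*(-1)/6 = 29 - 2*(-1)/3 = 29 - 4*(-⅙) = 29 + ⅔ = 89/3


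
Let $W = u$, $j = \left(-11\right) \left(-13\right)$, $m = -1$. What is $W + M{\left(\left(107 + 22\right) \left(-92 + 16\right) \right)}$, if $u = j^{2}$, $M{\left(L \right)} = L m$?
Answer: $30253$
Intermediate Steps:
$j = 143$
$M{\left(L \right)} = - L$ ($M{\left(L \right)} = L \left(-1\right) = - L$)
$u = 20449$ ($u = 143^{2} = 20449$)
$W = 20449$
$W + M{\left(\left(107 + 22\right) \left(-92 + 16\right) \right)} = 20449 - \left(107 + 22\right) \left(-92 + 16\right) = 20449 - 129 \left(-76\right) = 20449 - -9804 = 20449 + 9804 = 30253$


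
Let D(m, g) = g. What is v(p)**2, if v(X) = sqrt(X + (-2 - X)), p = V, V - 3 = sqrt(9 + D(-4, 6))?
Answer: -2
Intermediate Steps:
V = 3 + sqrt(15) (V = 3 + sqrt(9 + 6) = 3 + sqrt(15) ≈ 6.8730)
p = 3 + sqrt(15) ≈ 6.8730
v(X) = I*sqrt(2) (v(X) = sqrt(-2) = I*sqrt(2))
v(p)**2 = (I*sqrt(2))**2 = -2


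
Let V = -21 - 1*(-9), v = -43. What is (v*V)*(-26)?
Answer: -13416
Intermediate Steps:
V = -12 (V = -21 + 9 = -12)
(v*V)*(-26) = -43*(-12)*(-26) = 516*(-26) = -13416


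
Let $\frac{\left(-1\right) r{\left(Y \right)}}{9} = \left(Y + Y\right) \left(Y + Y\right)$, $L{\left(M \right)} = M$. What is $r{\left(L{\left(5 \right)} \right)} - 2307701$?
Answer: $-2308601$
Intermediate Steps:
$r{\left(Y \right)} = - 36 Y^{2}$ ($r{\left(Y \right)} = - 9 \left(Y + Y\right) \left(Y + Y\right) = - 9 \cdot 2 Y 2 Y = - 9 \cdot 4 Y^{2} = - 36 Y^{2}$)
$r{\left(L{\left(5 \right)} \right)} - 2307701 = - 36 \cdot 5^{2} - 2307701 = \left(-36\right) 25 - 2307701 = -900 - 2307701 = -2308601$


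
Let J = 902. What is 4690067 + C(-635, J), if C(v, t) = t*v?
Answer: 4117297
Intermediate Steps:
4690067 + C(-635, J) = 4690067 + 902*(-635) = 4690067 - 572770 = 4117297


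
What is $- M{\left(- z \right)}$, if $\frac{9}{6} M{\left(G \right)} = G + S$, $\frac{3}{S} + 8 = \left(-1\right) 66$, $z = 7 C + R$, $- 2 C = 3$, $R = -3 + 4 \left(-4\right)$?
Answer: $- \frac{2180}{111} \approx -19.64$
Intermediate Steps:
$R = -19$ ($R = -3 - 16 = -19$)
$C = - \frac{3}{2}$ ($C = \left(- \frac{1}{2}\right) 3 = - \frac{3}{2} \approx -1.5$)
$z = - \frac{59}{2}$ ($z = 7 \left(- \frac{3}{2}\right) - 19 = - \frac{21}{2} - 19 = - \frac{59}{2} \approx -29.5$)
$S = - \frac{3}{74}$ ($S = \frac{3}{-8 - 66} = \frac{3}{-74} = 3 \left(- \frac{1}{74}\right) = - \frac{3}{74} \approx -0.040541$)
$M{\left(G \right)} = - \frac{1}{37} + \frac{2 G}{3}$ ($M{\left(G \right)} = \frac{2 \left(G - \frac{3}{74}\right)}{3} = \frac{2 \left(- \frac{3}{74} + G\right)}{3} = - \frac{1}{37} + \frac{2 G}{3}$)
$- M{\left(- z \right)} = - (- \frac{1}{37} + \frac{2 \left(\left(-1\right) \left(- \frac{59}{2}\right)\right)}{3}) = - (- \frac{1}{37} + \frac{2}{3} \cdot \frac{59}{2}) = - (- \frac{1}{37} + \frac{59}{3}) = \left(-1\right) \frac{2180}{111} = - \frac{2180}{111}$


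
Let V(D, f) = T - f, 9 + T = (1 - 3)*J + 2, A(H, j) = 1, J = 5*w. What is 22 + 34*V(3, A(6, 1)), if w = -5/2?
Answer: 600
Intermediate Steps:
w = -5/2 (w = -5*½ = -5/2 ≈ -2.5000)
J = -25/2 (J = 5*(-5/2) = -25/2 ≈ -12.500)
T = 18 (T = -9 + ((1 - 3)*(-25/2) + 2) = -9 + (-2*(-25/2) + 2) = -9 + (25 + 2) = -9 + 27 = 18)
V(D, f) = 18 - f
22 + 34*V(3, A(6, 1)) = 22 + 34*(18 - 1*1) = 22 + 34*(18 - 1) = 22 + 34*17 = 22 + 578 = 600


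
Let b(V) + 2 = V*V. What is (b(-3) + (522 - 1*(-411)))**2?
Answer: 883600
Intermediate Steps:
b(V) = -2 + V**2 (b(V) = -2 + V*V = -2 + V**2)
(b(-3) + (522 - 1*(-411)))**2 = ((-2 + (-3)**2) + (522 - 1*(-411)))**2 = ((-2 + 9) + (522 + 411))**2 = (7 + 933)**2 = 940**2 = 883600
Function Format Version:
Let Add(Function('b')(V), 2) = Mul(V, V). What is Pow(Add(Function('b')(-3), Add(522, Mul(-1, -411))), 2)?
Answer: 883600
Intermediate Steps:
Function('b')(V) = Add(-2, Pow(V, 2)) (Function('b')(V) = Add(-2, Mul(V, V)) = Add(-2, Pow(V, 2)))
Pow(Add(Function('b')(-3), Add(522, Mul(-1, -411))), 2) = Pow(Add(Add(-2, Pow(-3, 2)), Add(522, Mul(-1, -411))), 2) = Pow(Add(Add(-2, 9), Add(522, 411)), 2) = Pow(Add(7, 933), 2) = Pow(940, 2) = 883600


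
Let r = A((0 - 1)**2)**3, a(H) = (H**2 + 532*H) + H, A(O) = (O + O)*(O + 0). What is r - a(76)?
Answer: -46276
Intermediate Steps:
A(O) = 2*O**2 (A(O) = (2*O)*O = 2*O**2)
a(H) = H**2 + 533*H
r = 8 (r = (2*((0 - 1)**2)**2)**3 = (2*((-1)**2)**2)**3 = (2*1**2)**3 = (2*1)**3 = 2**3 = 8)
r - a(76) = 8 - 76*(533 + 76) = 8 - 76*609 = 8 - 1*46284 = 8 - 46284 = -46276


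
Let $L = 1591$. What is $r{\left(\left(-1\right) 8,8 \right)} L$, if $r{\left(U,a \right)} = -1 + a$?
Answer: $11137$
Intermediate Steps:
$r{\left(\left(-1\right) 8,8 \right)} L = \left(-1 + 8\right) 1591 = 7 \cdot 1591 = 11137$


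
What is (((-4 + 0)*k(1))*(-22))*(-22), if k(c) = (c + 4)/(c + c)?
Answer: -4840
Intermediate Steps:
k(c) = (4 + c)/(2*c) (k(c) = (4 + c)/((2*c)) = (4 + c)*(1/(2*c)) = (4 + c)/(2*c))
(((-4 + 0)*k(1))*(-22))*(-22) = (((-4 + 0)*((½)*(4 + 1)/1))*(-22))*(-22) = (-2*5*(-22))*(-22) = (-4*5/2*(-22))*(-22) = -10*(-22)*(-22) = 220*(-22) = -4840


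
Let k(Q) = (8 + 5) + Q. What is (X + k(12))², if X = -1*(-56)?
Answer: 6561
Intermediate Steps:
k(Q) = 13 + Q
X = 56
(X + k(12))² = (56 + (13 + 12))² = (56 + 25)² = 81² = 6561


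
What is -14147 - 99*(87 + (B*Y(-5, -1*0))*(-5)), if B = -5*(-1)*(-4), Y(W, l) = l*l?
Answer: -22760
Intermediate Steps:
Y(W, l) = l**2
B = -20 (B = 5*(-4) = -20)
-14147 - 99*(87 + (B*Y(-5, -1*0))*(-5)) = -14147 - 99*(87 - 20*(-1*0)**2*(-5)) = -14147 - 99*(87 - 20*0**2*(-5)) = -14147 - 99*(87 - 20*0*(-5)) = -14147 - 99*(87 + 0*(-5)) = -14147 - 99*(87 + 0) = -14147 - 99*87 = -14147 - 8613 = -22760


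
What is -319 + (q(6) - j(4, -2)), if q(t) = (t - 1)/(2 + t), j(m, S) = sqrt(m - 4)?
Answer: -2547/8 ≈ -318.38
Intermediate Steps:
j(m, S) = sqrt(-4 + m)
q(t) = (-1 + t)/(2 + t)
-319 + (q(6) - j(4, -2)) = -319 + ((-1 + 6)/(2 + 6) - sqrt(-4 + 4)) = -319 + (5/8 - sqrt(0)) = -319 + ((1/8)*5 - 1*0) = -319 + (5/8 + 0) = -319 + 5/8 = -2547/8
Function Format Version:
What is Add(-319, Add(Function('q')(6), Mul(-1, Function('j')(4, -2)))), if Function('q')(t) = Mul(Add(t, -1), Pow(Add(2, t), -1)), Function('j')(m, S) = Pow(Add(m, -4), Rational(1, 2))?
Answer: Rational(-2547, 8) ≈ -318.38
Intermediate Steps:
Function('j')(m, S) = Pow(Add(-4, m), Rational(1, 2))
Function('q')(t) = Mul(Pow(Add(2, t), -1), Add(-1, t)) (Function('q')(t) = Mul(Add(-1, t), Pow(Add(2, t), -1)) = Mul(Pow(Add(2, t), -1), Add(-1, t)))
Add(-319, Add(Function('q')(6), Mul(-1, Function('j')(4, -2)))) = Add(-319, Add(Mul(Pow(Add(2, 6), -1), Add(-1, 6)), Mul(-1, Pow(Add(-4, 4), Rational(1, 2))))) = Add(-319, Add(Mul(Pow(8, -1), 5), Mul(-1, Pow(0, Rational(1, 2))))) = Add(-319, Add(Mul(Rational(1, 8), 5), Mul(-1, 0))) = Add(-319, Add(Rational(5, 8), 0)) = Add(-319, Rational(5, 8)) = Rational(-2547, 8)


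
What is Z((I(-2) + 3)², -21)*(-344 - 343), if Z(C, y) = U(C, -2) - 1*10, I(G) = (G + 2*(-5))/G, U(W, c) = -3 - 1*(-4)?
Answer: 6183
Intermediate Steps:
U(W, c) = 1 (U(W, c) = -3 + 4 = 1)
I(G) = (-10 + G)/G (I(G) = (G - 10)/G = (-10 + G)/G)
Z(C, y) = -9 (Z(C, y) = 1 - 1*10 = 1 - 10 = -9)
Z((I(-2) + 3)², -21)*(-344 - 343) = -9*(-344 - 343) = -9*(-687) = 6183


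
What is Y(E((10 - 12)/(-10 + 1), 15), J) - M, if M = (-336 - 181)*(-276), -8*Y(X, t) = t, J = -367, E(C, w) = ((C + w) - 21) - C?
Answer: -1141169/8 ≈ -1.4265e+5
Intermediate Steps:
E(C, w) = -21 + w (E(C, w) = (-21 + C + w) - C = -21 + w)
Y(X, t) = -t/8
M = 142692 (M = -517*(-276) = 142692)
Y(E((10 - 12)/(-10 + 1), 15), J) - M = -⅛*(-367) - 1*142692 = 367/8 - 142692 = -1141169/8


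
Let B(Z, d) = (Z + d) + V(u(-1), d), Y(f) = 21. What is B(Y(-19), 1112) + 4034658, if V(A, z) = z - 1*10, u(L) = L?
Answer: 4036893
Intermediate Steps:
V(A, z) = -10 + z (V(A, z) = z - 10 = -10 + z)
B(Z, d) = -10 + Z + 2*d (B(Z, d) = (Z + d) + (-10 + d) = -10 + Z + 2*d)
B(Y(-19), 1112) + 4034658 = (-10 + 21 + 2*1112) + 4034658 = (-10 + 21 + 2224) + 4034658 = 2235 + 4034658 = 4036893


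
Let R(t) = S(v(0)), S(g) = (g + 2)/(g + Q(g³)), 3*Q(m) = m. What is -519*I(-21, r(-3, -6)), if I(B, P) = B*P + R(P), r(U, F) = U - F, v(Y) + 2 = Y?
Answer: 32697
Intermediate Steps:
Q(m) = m/3
v(Y) = -2 + Y
S(g) = (2 + g)/(g + g³/3) (S(g) = (g + 2)/(g + g³/3) = (2 + g)/(g + g³/3))
R(t) = 0 (R(t) = 3*(2 + (-2 + 0))/((-2 + 0)*(3 + (-2 + 0)²)) = 3*(2 - 2)/(-2*(3 + (-2)²)) = 3*(-½)*0/(3 + 4) = 3*(-½)*0/7 = 3*(-½)*(⅐)*0 = 0)
I(B, P) = B*P (I(B, P) = B*P + 0 = B*P)
-519*I(-21, r(-3, -6)) = -(-10899)*(-3 - 1*(-6)) = -(-10899)*(-3 + 6) = -(-10899)*3 = -519*(-63) = 32697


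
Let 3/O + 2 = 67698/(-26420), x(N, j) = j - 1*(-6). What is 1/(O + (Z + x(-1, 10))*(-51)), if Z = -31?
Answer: 60269/46066155 ≈ 0.0013083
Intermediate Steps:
x(N, j) = 6 + j (x(N, j) = j + 6 = 6 + j)
O = -39630/60269 (O = 3/(-2 + 67698/(-26420)) = 3/(-2 + 67698*(-1/26420)) = 3/(-2 - 33849/13210) = 3/(-60269/13210) = 3*(-13210/60269) = -39630/60269 ≈ -0.65755)
1/(O + (Z + x(-1, 10))*(-51)) = 1/(-39630/60269 + (-31 + (6 + 10))*(-51)) = 1/(-39630/60269 + (-31 + 16)*(-51)) = 1/(-39630/60269 - 15*(-51)) = 1/(-39630/60269 + 765) = 1/(46066155/60269) = 60269/46066155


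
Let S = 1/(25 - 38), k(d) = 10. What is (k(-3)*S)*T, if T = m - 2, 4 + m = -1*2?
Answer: 80/13 ≈ 6.1538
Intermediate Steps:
m = -6 (m = -4 - 1*2 = -4 - 2 = -6)
T = -8 (T = -6 - 2 = -8)
S = -1/13 (S = 1/(-13) = -1/13 ≈ -0.076923)
(k(-3)*S)*T = (10*(-1/13))*(-8) = -10/13*(-8) = 80/13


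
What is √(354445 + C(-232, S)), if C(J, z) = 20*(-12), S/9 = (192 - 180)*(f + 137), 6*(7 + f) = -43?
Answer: √354205 ≈ 595.15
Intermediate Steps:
f = -85/6 (f = -7 + (⅙)*(-43) = -7 - 43/6 = -85/6 ≈ -14.167)
S = 13266 (S = 9*((192 - 180)*(-85/6 + 137)) = 9*(12*(737/6)) = 9*1474 = 13266)
C(J, z) = -240
√(354445 + C(-232, S)) = √(354445 - 240) = √354205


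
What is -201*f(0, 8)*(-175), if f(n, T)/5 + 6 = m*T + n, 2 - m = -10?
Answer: 15828750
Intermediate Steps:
m = 12 (m = 2 - 1*(-10) = 2 + 10 = 12)
f(n, T) = -30 + 5*n + 60*T (f(n, T) = -30 + 5*(12*T + n) = -30 + 5*(n + 12*T) = -30 + (5*n + 60*T) = -30 + 5*n + 60*T)
-201*f(0, 8)*(-175) = -201*(-30 + 5*0 + 60*8)*(-175) = -201*(-30 + 0 + 480)*(-175) = -201*450*(-175) = -90450*(-175) = 15828750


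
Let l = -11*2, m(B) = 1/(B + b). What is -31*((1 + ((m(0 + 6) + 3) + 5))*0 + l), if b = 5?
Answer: 682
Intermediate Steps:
m(B) = 1/(5 + B) (m(B) = 1/(B + 5) = 1/(5 + B))
l = -22
-31*((1 + ((m(0 + 6) + 3) + 5))*0 + l) = -31*((1 + ((1/(5 + (0 + 6)) + 3) + 5))*0 - 22) = -31*((1 + ((1/(5 + 6) + 3) + 5))*0 - 22) = -31*((1 + ((1/11 + 3) + 5))*0 - 22) = -31*((1 + (34/11 + 5))*0 - 22) = -31*((1 + 89/11)*0 - 22) = -31*((100/11)*0 - 22) = -31*(0 - 22) = -31*(-22) = 682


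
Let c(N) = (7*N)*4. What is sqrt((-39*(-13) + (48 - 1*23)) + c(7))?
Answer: 2*sqrt(182) ≈ 26.981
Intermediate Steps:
c(N) = 28*N
sqrt((-39*(-13) + (48 - 1*23)) + c(7)) = sqrt((-39*(-13) + (48 - 1*23)) + 28*7) = sqrt((507 + (48 - 23)) + 196) = sqrt((507 + 25) + 196) = sqrt(532 + 196) = sqrt(728) = 2*sqrt(182)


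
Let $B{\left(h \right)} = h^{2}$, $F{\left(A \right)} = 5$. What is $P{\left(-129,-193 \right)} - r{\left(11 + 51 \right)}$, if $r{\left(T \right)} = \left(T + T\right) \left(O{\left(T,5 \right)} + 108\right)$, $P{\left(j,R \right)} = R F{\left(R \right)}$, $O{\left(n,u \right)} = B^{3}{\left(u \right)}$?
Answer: $-1951857$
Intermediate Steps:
$O{\left(n,u \right)} = u^{6}$ ($O{\left(n,u \right)} = \left(u^{2}\right)^{3} = u^{6}$)
$P{\left(j,R \right)} = 5 R$ ($P{\left(j,R \right)} = R 5 = 5 R$)
$r{\left(T \right)} = 31466 T$ ($r{\left(T \right)} = \left(T + T\right) \left(5^{6} + 108\right) = 2 T \left(15625 + 108\right) = 2 T 15733 = 31466 T$)
$P{\left(-129,-193 \right)} - r{\left(11 + 51 \right)} = 5 \left(-193\right) - 31466 \left(11 + 51\right) = -965 - 31466 \cdot 62 = -965 - 1950892 = -1951857$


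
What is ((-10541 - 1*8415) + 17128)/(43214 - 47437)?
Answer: 1828/4223 ≈ 0.43287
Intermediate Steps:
((-10541 - 1*8415) + 17128)/(43214 - 47437) = ((-10541 - 8415) + 17128)/(-4223) = (-18956 + 17128)*(-1/4223) = -1828*(-1/4223) = 1828/4223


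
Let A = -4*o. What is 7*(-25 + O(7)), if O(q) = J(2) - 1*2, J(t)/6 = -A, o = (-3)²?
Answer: 1323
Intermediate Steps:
o = 9
A = -36 (A = -4*9 = -36)
J(t) = 216 (J(t) = 6*(-1*(-36)) = 6*36 = 216)
O(q) = 214 (O(q) = 216 - 1*2 = 216 - 2 = 214)
7*(-25 + O(7)) = 7*(-25 + 214) = 7*189 = 1323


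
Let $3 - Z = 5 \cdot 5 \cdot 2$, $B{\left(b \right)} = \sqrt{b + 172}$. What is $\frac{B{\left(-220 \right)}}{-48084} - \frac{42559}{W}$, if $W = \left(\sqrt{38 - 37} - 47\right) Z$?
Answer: $- \frac{42559}{2162} - \frac{i \sqrt{3}}{12021} \approx -19.685 - 0.00014409 i$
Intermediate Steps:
$B{\left(b \right)} = \sqrt{172 + b}$
$Z = -47$ ($Z = 3 - 5 \cdot 5 \cdot 2 = 3 - 25 \cdot 2 = 3 - 50 = -47$)
$W = 2162$ ($W = \left(\sqrt{38 - 37} - 47\right) \left(-47\right) = \left(\sqrt{1} - 47\right) \left(-47\right) = \left(1 - 47\right) \left(-47\right) = \left(-46\right) \left(-47\right) = 2162$)
$\frac{B{\left(-220 \right)}}{-48084} - \frac{42559}{W} = \frac{\sqrt{172 - 220}}{-48084} - \frac{42559}{2162} = \sqrt{-48} \left(- \frac{1}{48084}\right) - \frac{42559}{2162} = 4 i \sqrt{3} \left(- \frac{1}{48084}\right) - \frac{42559}{2162} = - \frac{i \sqrt{3}}{12021} - \frac{42559}{2162} = - \frac{42559}{2162} - \frac{i \sqrt{3}}{12021}$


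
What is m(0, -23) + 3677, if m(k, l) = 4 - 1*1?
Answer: 3680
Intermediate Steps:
m(k, l) = 3 (m(k, l) = 4 - 1 = 3)
m(0, -23) + 3677 = 3 + 3677 = 3680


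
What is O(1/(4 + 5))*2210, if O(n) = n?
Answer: 2210/9 ≈ 245.56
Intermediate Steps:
O(1/(4 + 5))*2210 = 2210/(4 + 5) = 2210/9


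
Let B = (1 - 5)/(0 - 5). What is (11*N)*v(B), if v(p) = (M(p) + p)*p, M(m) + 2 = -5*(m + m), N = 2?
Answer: -4048/25 ≈ -161.92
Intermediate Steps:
M(m) = -2 - 10*m (M(m) = -2 - 5*(m + m) = -2 - 10*m)
B = ⅘ (B = -4/(-5) = -4*(-⅕) = ⅘ ≈ 0.80000)
v(p) = p*(-2 - 9*p) (v(p) = ((-2 - 10*p) + p)*p = (-2 - 9*p)*p = p*(-2 - 9*p))
(11*N)*v(B) = (11*2)*(-1*⅘*(2 + 9*(⅘))) = 22*(-1*⅘*(2 + 36/5)) = 22*(-1*⅘*46/5) = 22*(-184/25) = -4048/25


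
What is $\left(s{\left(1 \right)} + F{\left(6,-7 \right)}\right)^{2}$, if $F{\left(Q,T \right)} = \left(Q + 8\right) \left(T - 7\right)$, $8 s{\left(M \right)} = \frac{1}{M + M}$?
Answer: $\frac{9828225}{256} \approx 38392.0$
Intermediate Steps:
$s{\left(M \right)} = \frac{1}{16 M}$ ($s{\left(M \right)} = \frac{1}{8 \left(M + M\right)} = \frac{1}{8 \cdot 2 M} = \frac{\frac{1}{2} \frac{1}{M}}{8} = \frac{1}{16 M}$)
$F{\left(Q,T \right)} = \left(-7 + T\right) \left(8 + Q\right)$ ($F{\left(Q,T \right)} = \left(8 + Q\right) \left(-7 + T\right) = \left(-7 + T\right) \left(8 + Q\right)$)
$\left(s{\left(1 \right)} + F{\left(6,-7 \right)}\right)^{2} = \left(\frac{1}{16 \cdot 1} + \left(-56 - 42 + 8 \left(-7\right) + 6 \left(-7\right)\right)\right)^{2} = \left(\frac{1}{16} \cdot 1 - 196\right)^{2} = \left(\frac{1}{16} - 196\right)^{2} = \left(- \frac{3135}{16}\right)^{2} = \frac{9828225}{256}$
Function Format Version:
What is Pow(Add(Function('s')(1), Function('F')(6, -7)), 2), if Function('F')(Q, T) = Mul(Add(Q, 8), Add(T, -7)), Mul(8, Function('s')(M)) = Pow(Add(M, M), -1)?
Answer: Rational(9828225, 256) ≈ 38392.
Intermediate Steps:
Function('s')(M) = Mul(Rational(1, 16), Pow(M, -1)) (Function('s')(M) = Mul(Rational(1, 8), Pow(Add(M, M), -1)) = Mul(Rational(1, 8), Pow(Mul(2, M), -1)) = Mul(Rational(1, 8), Mul(Rational(1, 2), Pow(M, -1))) = Mul(Rational(1, 16), Pow(M, -1)))
Function('F')(Q, T) = Mul(Add(-7, T), Add(8, Q)) (Function('F')(Q, T) = Mul(Add(8, Q), Add(-7, T)) = Mul(Add(-7, T), Add(8, Q)))
Pow(Add(Function('s')(1), Function('F')(6, -7)), 2) = Pow(Add(Mul(Rational(1, 16), Pow(1, -1)), Add(-56, Mul(-7, 6), Mul(8, -7), Mul(6, -7))), 2) = Pow(Add(Mul(Rational(1, 16), 1), Add(-56, -42, -56, -42)), 2) = Pow(Add(Rational(1, 16), -196), 2) = Pow(Rational(-3135, 16), 2) = Rational(9828225, 256)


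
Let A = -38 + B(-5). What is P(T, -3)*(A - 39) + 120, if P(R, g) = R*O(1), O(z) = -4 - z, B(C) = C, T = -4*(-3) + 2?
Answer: 5860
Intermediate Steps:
T = 14 (T = 12 + 2 = 14)
A = -43 (A = -38 - 5 = -43)
P(R, g) = -5*R (P(R, g) = R*(-4 - 1*1) = R*(-4 - 1) = R*(-5) = -5*R)
P(T, -3)*(A - 39) + 120 = (-5*14)*(-43 - 39) + 120 = -70*(-82) + 120 = 5740 + 120 = 5860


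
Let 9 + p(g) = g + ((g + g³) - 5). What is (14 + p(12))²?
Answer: 3069504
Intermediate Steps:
p(g) = -14 + g³ + 2*g (p(g) = -9 + (g + ((g + g³) - 5)) = -9 + (g + (-5 + g + g³)) = -9 + (-5 + g³ + 2*g) = -14 + g³ + 2*g)
(14 + p(12))² = (14 + (-14 + 12³ + 2*12))² = (14 + (-14 + 1728 + 24))² = (14 + 1738)² = 1752² = 3069504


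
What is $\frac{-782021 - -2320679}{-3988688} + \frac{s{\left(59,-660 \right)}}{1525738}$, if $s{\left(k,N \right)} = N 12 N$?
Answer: $\frac{420501839409}{138311201176} \approx 3.0403$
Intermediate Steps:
$s{\left(k,N \right)} = 12 N^{2}$ ($s{\left(k,N \right)} = 12 N N = 12 N^{2}$)
$\frac{-782021 - -2320679}{-3988688} + \frac{s{\left(59,-660 \right)}}{1525738} = \frac{-782021 - -2320679}{-3988688} + \frac{12 \left(-660\right)^{2}}{1525738} = \left(-782021 + 2320679\right) \left(- \frac{1}{3988688}\right) + 12 \cdot 435600 \cdot \frac{1}{1525738} = 1538658 \left(- \frac{1}{3988688}\right) + 5227200 \cdot \frac{1}{1525738} = - \frac{69939}{181304} + \frac{2613600}{762869} = \frac{420501839409}{138311201176}$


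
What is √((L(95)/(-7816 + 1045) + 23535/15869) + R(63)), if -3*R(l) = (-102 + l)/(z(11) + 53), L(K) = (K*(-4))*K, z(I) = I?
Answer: √5185416231036197373/859591992 ≈ 2.6491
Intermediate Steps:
L(K) = -4*K² (L(K) = (-4*K)*K = -4*K²)
R(l) = 17/32 - l/192 (R(l) = -(-102 + l)/(3*(11 + 53)) = -(-102 + l)/(3*64) = -(-51/32 + l/64)/3 = 17/32 - l/192)
√((L(95)/(-7816 + 1045) + 23535/15869) + R(63)) = √(((-4*95²)/(-7816 + 1045) + 23535/15869) + (17/32 - 1/192*63)) = √((-4*9025/(-6771) + 23535*(1/15869)) + (17/32 - 21/64)) = √((-36100*(-1/6771) + 23535/15869) + 13/64) = √((36100/6771 + 23535/15869) + 13/64) = √(732226385/107448999 + 13/64) = √(48259325627/6876735936) = √5185416231036197373/859591992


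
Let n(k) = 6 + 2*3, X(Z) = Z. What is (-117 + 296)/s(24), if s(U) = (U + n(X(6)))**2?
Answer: 179/1296 ≈ 0.13812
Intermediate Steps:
n(k) = 12 (n(k) = 6 + 6 = 12)
s(U) = (12 + U)**2 (s(U) = (U + 12)**2 = (12 + U)**2)
(-117 + 296)/s(24) = (-117 + 296)/((12 + 24)**2) = 179/(36**2) = 179/1296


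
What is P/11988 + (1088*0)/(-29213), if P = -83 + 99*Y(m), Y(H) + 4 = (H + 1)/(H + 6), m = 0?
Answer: -25/648 ≈ -0.038580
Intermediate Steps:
Y(H) = -4 + (1 + H)/(6 + H) (Y(H) = -4 + (H + 1)/(H + 6) = -4 + (1 + H)/(6 + H))
P = -925/2 (P = -83 + 99*((-23 - 3*0)/(6 + 0)) = -83 + 99*((-23 + 0)/6) = -83 + 99*((1/6)*(-23)) = -83 + 99*(-23/6) = -83 - 759/2 = -925/2 ≈ -462.50)
P/11988 + (1088*0)/(-29213) = -925/2/11988 + (1088*0)/(-29213) = -925/2*1/11988 + 0*(-1/29213) = -25/648 + 0 = -25/648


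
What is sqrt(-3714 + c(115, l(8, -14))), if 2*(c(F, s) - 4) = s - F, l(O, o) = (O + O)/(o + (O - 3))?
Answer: I*sqrt(135662)/6 ≈ 61.387*I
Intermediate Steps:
l(O, o) = 2*O/(-3 + O + o) (l(O, o) = (2*O)/(o + (-3 + O)) = (2*O)/(-3 + O + o) = 2*O/(-3 + O + o))
c(F, s) = 4 + s/2 - F/2 (c(F, s) = 4 + (s - F)/2 = 4 + (s/2 - F/2) = 4 + s/2 - F/2)
sqrt(-3714 + c(115, l(8, -14))) = sqrt(-3714 + (4 + (2*8/(-3 + 8 - 14))/2 - 1/2*115)) = sqrt(-3714 + (4 + (2*8/(-9))/2 - 115/2)) = sqrt(-3714 + (4 + (2*8*(-1/9))/2 - 115/2)) = sqrt(-3714 + (4 + (1/2)*(-16/9) - 115/2)) = sqrt(-3714 + (4 - 8/9 - 115/2)) = sqrt(-3714 - 979/18) = sqrt(-67831/18) = I*sqrt(135662)/6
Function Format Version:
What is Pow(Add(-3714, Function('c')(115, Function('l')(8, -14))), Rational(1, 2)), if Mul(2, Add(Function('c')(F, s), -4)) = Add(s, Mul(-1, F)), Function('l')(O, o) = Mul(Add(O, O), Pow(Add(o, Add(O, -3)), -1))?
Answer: Mul(Rational(1, 6), I, Pow(135662, Rational(1, 2))) ≈ Mul(61.387, I)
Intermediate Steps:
Function('l')(O, o) = Mul(2, O, Pow(Add(-3, O, o), -1)) (Function('l')(O, o) = Mul(Mul(2, O), Pow(Add(o, Add(-3, O)), -1)) = Mul(Mul(2, O), Pow(Add(-3, O, o), -1)) = Mul(2, O, Pow(Add(-3, O, o), -1)))
Function('c')(F, s) = Add(4, Mul(Rational(1, 2), s), Mul(Rational(-1, 2), F)) (Function('c')(F, s) = Add(4, Mul(Rational(1, 2), Add(s, Mul(-1, F)))) = Add(4, Add(Mul(Rational(1, 2), s), Mul(Rational(-1, 2), F))) = Add(4, Mul(Rational(1, 2), s), Mul(Rational(-1, 2), F)))
Pow(Add(-3714, Function('c')(115, Function('l')(8, -14))), Rational(1, 2)) = Pow(Add(-3714, Add(4, Mul(Rational(1, 2), Mul(2, 8, Pow(Add(-3, 8, -14), -1))), Mul(Rational(-1, 2), 115))), Rational(1, 2)) = Pow(Add(-3714, Add(4, Mul(Rational(1, 2), Mul(2, 8, Pow(-9, -1))), Rational(-115, 2))), Rational(1, 2)) = Pow(Add(-3714, Add(4, Mul(Rational(1, 2), Mul(2, 8, Rational(-1, 9))), Rational(-115, 2))), Rational(1, 2)) = Pow(Add(-3714, Add(4, Mul(Rational(1, 2), Rational(-16, 9)), Rational(-115, 2))), Rational(1, 2)) = Pow(Add(-3714, Add(4, Rational(-8, 9), Rational(-115, 2))), Rational(1, 2)) = Pow(Add(-3714, Rational(-979, 18)), Rational(1, 2)) = Pow(Rational(-67831, 18), Rational(1, 2)) = Mul(Rational(1, 6), I, Pow(135662, Rational(1, 2)))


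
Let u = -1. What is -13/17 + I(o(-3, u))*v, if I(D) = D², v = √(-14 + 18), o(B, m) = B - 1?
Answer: 531/17 ≈ 31.235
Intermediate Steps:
o(B, m) = -1 + B
v = 2 (v = √4 = 2)
-13/17 + I(o(-3, u))*v = -13/17 + (-1 - 3)²*2 = -13*1/17 + (-4)²*2 = -13/17 + 16*2 = -13/17 + 32 = 531/17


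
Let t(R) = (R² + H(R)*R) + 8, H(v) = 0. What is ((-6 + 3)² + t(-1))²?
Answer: 324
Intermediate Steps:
t(R) = 8 + R² (t(R) = (R² + 0*R) + 8 = (R² + 0) + 8 = R² + 8 = 8 + R²)
((-6 + 3)² + t(-1))² = ((-6 + 3)² + (8 + (-1)²))² = ((-3)² + (8 + 1))² = (9 + 9)² = 18² = 324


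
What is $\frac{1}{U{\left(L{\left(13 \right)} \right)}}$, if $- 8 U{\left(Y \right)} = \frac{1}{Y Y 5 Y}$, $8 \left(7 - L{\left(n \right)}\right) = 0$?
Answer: $-13720$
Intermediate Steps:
$L{\left(n \right)} = 7$ ($L{\left(n \right)} = 7 - 0 = 7 + 0 = 7$)
$U{\left(Y \right)} = - \frac{1}{40 Y^{3}}$ ($U{\left(Y \right)} = - \frac{1}{8 Y Y 5 Y} = - \frac{1}{8 Y^{2} \cdot 5 Y} = - \frac{1}{8 \cdot 5 Y^{2} Y} = - \frac{1}{8 \cdot 5 Y^{3}} = - \frac{\frac{1}{5} \frac{1}{Y^{3}}}{8} = - \frac{1}{40 Y^{3}}$)
$\frac{1}{U{\left(L{\left(13 \right)} \right)}} = \frac{1}{\left(- \frac{1}{40}\right) \frac{1}{343}} = \frac{1}{- \frac{1}{13720}} = -13720$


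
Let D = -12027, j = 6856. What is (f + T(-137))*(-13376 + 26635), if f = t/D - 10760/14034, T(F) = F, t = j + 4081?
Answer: -51724923880216/28131153 ≈ -1.8387e+6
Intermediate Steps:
t = 10937 (t = 6856 + 4081 = 10937)
f = -47150063/28131153 (f = 10937/(-12027) - 10760/14034 = 10937*(-1/12027) - 10760*1/14034 = -10937/12027 - 5380/7017 = -47150063/28131153 ≈ -1.6761)
(f + T(-137))*(-13376 + 26635) = (-47150063/28131153 - 137)*(-13376 + 26635) = -3901118024/28131153*13259 = -51724923880216/28131153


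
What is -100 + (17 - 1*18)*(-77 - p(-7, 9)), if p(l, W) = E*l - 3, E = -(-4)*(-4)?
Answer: 86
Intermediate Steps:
E = -16 (E = -1*16 = -16)
p(l, W) = -3 - 16*l (p(l, W) = -16*l - 3 = -3 - 16*l)
-100 + (17 - 1*18)*(-77 - p(-7, 9)) = -100 + (17 - 1*18)*(-77 - (-3 - 16*(-7))) = -100 + (17 - 18)*(-77 - (-3 + 112)) = -100 - (-77 - 1*109) = -100 - (-77 - 109) = -100 - 1*(-186) = -100 + 186 = 86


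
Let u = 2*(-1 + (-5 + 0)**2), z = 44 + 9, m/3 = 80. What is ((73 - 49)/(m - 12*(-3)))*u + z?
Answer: 1315/23 ≈ 57.174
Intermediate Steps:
m = 240 (m = 3*80 = 240)
z = 53
u = 48 (u = 2*(-1 + (-5)**2) = 2*(-1 + 25) = 2*24 = 48)
((73 - 49)/(m - 12*(-3)))*u + z = ((73 - 49)/(240 - 12*(-3)))*48 + 53 = (24/(240 + 36))*48 + 53 = (24/276)*48 + 53 = (24*(1/276))*48 + 53 = (2/23)*48 + 53 = 96/23 + 53 = 1315/23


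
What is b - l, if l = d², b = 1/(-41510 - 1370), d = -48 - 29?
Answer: -254235521/42880 ≈ -5929.0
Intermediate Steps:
d = -77
b = -1/42880 (b = 1/(-42880) = -1/42880 ≈ -2.3321e-5)
l = 5929 (l = (-77)² = 5929)
b - l = -1/42880 - 1*5929 = -1/42880 - 5929 = -254235521/42880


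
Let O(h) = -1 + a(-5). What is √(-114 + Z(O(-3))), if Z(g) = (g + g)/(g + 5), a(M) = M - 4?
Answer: I*√110 ≈ 10.488*I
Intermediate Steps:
a(M) = -4 + M
O(h) = -10 (O(h) = -1 + (-4 - 5) = -1 - 9 = -10)
Z(g) = 2*g/(5 + g) (Z(g) = (2*g)/(5 + g) = 2*g/(5 + g))
√(-114 + Z(O(-3))) = √(-114 + 2*(-10)/(5 - 10)) = √(-114 + 2*(-10)/(-5)) = √(-114 + 2*(-10)*(-⅕)) = √(-114 + 4) = √(-110) = I*√110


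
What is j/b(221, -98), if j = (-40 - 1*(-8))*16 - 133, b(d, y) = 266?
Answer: -645/266 ≈ -2.4248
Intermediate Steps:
j = -645 (j = (-40 + 8)*16 - 133 = -32*16 - 133 = -512 - 133 = -645)
j/b(221, -98) = -645/266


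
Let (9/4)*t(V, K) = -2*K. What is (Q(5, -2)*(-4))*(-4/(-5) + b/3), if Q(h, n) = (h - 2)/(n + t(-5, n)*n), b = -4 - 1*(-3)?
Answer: 126/125 ≈ 1.0080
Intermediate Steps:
t(V, K) = -8*K/9 (t(V, K) = 4*(-2*K)/9 = -8*K/9)
b = -1 (b = -4 + 3 = -1)
Q(h, n) = (-2 + h)/(n - 8*n**2/9) (Q(h, n) = (h - 2)/(n + (-8*n/9)*n) = (-2 + h)/(n - 8*n**2/9))
(Q(5, -2)*(-4))*(-4/(-5) + b/3) = ((9*(2 - 1*5)/(-2*(-9 + 8*(-2))))*(-4))*(-4/(-5) - 1/3) = ((9*(-1/2)*(2 - 5)/(-9 - 16))*(-4))*(-4*(-1/5) - 1*1/3) = ((9*(-1/2)*(-3)/(-25))*(-4))*(4/5 - 1/3) = ((9*(-1/2)*(-1/25)*(-3))*(-4))*(7/15) = -27/50*(-4)*(7/15) = (54/25)*(7/15) = 126/125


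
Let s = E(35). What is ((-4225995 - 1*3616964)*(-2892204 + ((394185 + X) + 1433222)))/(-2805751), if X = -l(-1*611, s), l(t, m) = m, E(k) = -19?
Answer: -642385399854/215827 ≈ -2.9764e+6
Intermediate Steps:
s = -19
X = 19 (X = -1*(-19) = 19)
((-4225995 - 1*3616964)*(-2892204 + ((394185 + X) + 1433222)))/(-2805751) = ((-4225995 - 1*3616964)*(-2892204 + ((394185 + 19) + 1433222)))/(-2805751) = ((-4225995 - 3616964)*(-2892204 + (394204 + 1433222)))*(-1/2805751) = -7842959*(-2892204 + 1827426)*(-1/2805751) = -7842959*(-1064778)*(-1/2805751) = 8351010198102*(-1/2805751) = -642385399854/215827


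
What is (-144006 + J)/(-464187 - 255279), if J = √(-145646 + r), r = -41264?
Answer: 24001/119911 - I*√186910/719466 ≈ 0.20016 - 0.00060091*I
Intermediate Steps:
J = I*√186910 (J = √(-145646 - 41264) = √(-186910) = I*√186910 ≈ 432.33*I)
(-144006 + J)/(-464187 - 255279) = (-144006 + I*√186910)/(-464187 - 255279) = (-144006 + I*√186910)/(-719466) = (-144006 + I*√186910)*(-1/719466) = 24001/119911 - I*√186910/719466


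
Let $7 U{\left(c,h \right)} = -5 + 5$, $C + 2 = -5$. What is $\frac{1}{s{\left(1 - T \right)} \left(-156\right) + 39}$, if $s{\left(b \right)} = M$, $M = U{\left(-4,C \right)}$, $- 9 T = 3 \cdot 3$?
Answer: $\frac{1}{39} \approx 0.025641$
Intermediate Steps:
$C = -7$ ($C = -2 - 5 = -7$)
$T = -1$ ($T = - \frac{3 \cdot 3}{9} = \left(- \frac{1}{9}\right) 9 = -1$)
$U{\left(c,h \right)} = 0$ ($U{\left(c,h \right)} = \frac{-5 + 5}{7} = \frac{1}{7} \cdot 0 = 0$)
$M = 0$
$s{\left(b \right)} = 0$
$\frac{1}{s{\left(1 - T \right)} \left(-156\right) + 39} = \frac{1}{0 \left(-156\right) + 39} = \frac{1}{0 + 39} = \frac{1}{39}$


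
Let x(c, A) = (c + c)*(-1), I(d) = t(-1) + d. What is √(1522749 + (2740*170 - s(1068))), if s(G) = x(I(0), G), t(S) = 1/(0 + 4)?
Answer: √7954198/2 ≈ 1410.2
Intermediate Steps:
t(S) = ¼ (t(S) = 1/4 = ¼)
I(d) = ¼ + d
x(c, A) = -2*c (x(c, A) = (2*c)*(-1) = -2*c)
s(G) = -½ (s(G) = -2*(¼ + 0) = -2*¼ = -½)
√(1522749 + (2740*170 - s(1068))) = √(1522749 + (2740*170 - 1*(-½))) = √(1522749 + (465800 + ½)) = √(1522749 + 931601/2) = √(3977099/2) = √7954198/2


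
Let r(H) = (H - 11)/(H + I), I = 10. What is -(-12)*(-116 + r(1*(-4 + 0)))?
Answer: -1422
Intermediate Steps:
r(H) = (-11 + H)/(10 + H) (r(H) = (H - 11)/(H + 10) = (-11 + H)/(10 + H))
-(-12)*(-116 + r(1*(-4 + 0))) = -(-12)*(-116 + (-11 + 1*(-4 + 0))/(10 + 1*(-4 + 0))) = -(-12)*(-116 + (-11 + 1*(-4))/(10 + 1*(-4))) = -(-12)*(-116 + (-11 - 4)/(10 - 4)) = -(-12)*(-116 - 15/6) = -(-12)*(-116 + (⅙)*(-15)) = -(-12)*(-116 - 5/2) = -(-12)*(-237)/2 = -1*1422 = -1422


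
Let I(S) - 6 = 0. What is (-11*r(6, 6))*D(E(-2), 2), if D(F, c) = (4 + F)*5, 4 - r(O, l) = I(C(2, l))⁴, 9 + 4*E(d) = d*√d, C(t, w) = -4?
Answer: 124355 - 35530*I*√2 ≈ 1.2436e+5 - 50247.0*I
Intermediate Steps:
I(S) = 6 (I(S) = 6 + 0 = 6)
E(d) = -9/4 + d^(3/2)/4 (E(d) = -9/4 + (d*√d)/4 = -9/4 + d^(3/2)/4)
r(O, l) = -1292 (r(O, l) = 4 - 1*6⁴ = 4 - 1*1296 = 4 - 1296 = -1292)
D(F, c) = 20 + 5*F
(-11*r(6, 6))*D(E(-2), 2) = (-11*(-1292))*(20 + 5*(-9/4 + (-2)^(3/2)/4)) = 14212*(20 + 5*(-9/4 + (-2*I*√2)/4)) = 14212*(20 + 5*(-9/4 - I*√2/2)) = 14212*(20 + (-45/4 - 5*I*√2/2)) = 14212*(35/4 - 5*I*√2/2) = 124355 - 35530*I*√2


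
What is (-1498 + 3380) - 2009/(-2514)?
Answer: 4733357/2514 ≈ 1882.8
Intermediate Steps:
(-1498 + 3380) - 2009/(-2514) = 1882 - 2009*(-1/2514) = 1882 + 2009/2514 = 4733357/2514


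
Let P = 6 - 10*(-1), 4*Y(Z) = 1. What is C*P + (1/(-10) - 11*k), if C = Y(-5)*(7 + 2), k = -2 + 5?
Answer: 29/10 ≈ 2.9000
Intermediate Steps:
Y(Z) = ¼ (Y(Z) = (¼)*1 = ¼)
k = 3
C = 9/4 (C = (7 + 2)/4 = (¼)*9 = 9/4 ≈ 2.2500)
P = 16 (P = 6 + 10 = 16)
C*P + (1/(-10) - 11*k) = (9/4)*16 + (1/(-10) - 11*3) = 36 + (-⅒ - 33) = 36 - 331/10 = 29/10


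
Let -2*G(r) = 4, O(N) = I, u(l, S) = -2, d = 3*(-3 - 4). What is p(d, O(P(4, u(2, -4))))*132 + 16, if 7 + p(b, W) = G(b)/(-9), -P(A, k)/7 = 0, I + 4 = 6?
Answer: -2636/3 ≈ -878.67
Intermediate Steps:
d = -21 (d = 3*(-7) = -21)
I = 2 (I = -4 + 6 = 2)
P(A, k) = 0 (P(A, k) = -7*0 = 0)
O(N) = 2
G(r) = -2 (G(r) = -½*4 = -2)
p(b, W) = -61/9 (p(b, W) = -7 - 2/(-9) = -7 - 2*(-⅑) = -7 + 2/9 = -61/9)
p(d, O(P(4, u(2, -4))))*132 + 16 = -61/9*132 + 16 = -2684/3 + 16 = -2636/3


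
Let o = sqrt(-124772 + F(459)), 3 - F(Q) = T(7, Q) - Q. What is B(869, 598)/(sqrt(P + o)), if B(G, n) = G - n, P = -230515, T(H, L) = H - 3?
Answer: 271/sqrt(-230515 + I*sqrt(124314)) ≈ 0.00043167 - 0.56444*I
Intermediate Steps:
T(H, L) = -3 + H
F(Q) = -1 + Q (F(Q) = 3 - ((-3 + 7) - Q) = 3 - (4 - Q) = 3 + (-4 + Q) = -1 + Q)
o = I*sqrt(124314) (o = sqrt(-124772 + (-1 + 459)) = sqrt(-124772 + 458) = sqrt(-124314) = I*sqrt(124314) ≈ 352.58*I)
B(869, 598)/(sqrt(P + o)) = (869 - 1*598)/(sqrt(-230515 + I*sqrt(124314))) = (869 - 598)/sqrt(-230515 + I*sqrt(124314)) = 271/sqrt(-230515 + I*sqrt(124314))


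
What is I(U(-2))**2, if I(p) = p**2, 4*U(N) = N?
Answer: 1/16 ≈ 0.062500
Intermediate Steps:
U(N) = N/4
I(U(-2))**2 = (((1/4)*(-2))**2)**2 = ((-1/2)**2)**2 = (1/4)**2 = 1/16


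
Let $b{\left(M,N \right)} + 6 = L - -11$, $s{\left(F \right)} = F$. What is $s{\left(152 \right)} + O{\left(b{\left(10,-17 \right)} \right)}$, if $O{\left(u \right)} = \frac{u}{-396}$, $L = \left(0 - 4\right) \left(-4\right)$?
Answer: $\frac{20057}{132} \approx 151.95$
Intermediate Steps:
$L = 16$ ($L = \left(-4\right) \left(-4\right) = 16$)
$b{\left(M,N \right)} = 21$ ($b{\left(M,N \right)} = -6 + \left(16 - -11\right) = -6 + \left(16 + 11\right) = -6 + 27 = 21$)
$O{\left(u \right)} = - \frac{u}{396}$ ($O{\left(u \right)} = u \left(- \frac{1}{396}\right) = - \frac{u}{396}$)
$s{\left(152 \right)} + O{\left(b{\left(10,-17 \right)} \right)} = 152 - \frac{7}{132} = \frac{20057}{132}$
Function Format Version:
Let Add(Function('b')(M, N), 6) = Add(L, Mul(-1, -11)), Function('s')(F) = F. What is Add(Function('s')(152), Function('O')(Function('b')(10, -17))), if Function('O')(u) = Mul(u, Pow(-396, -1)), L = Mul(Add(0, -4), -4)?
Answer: Rational(20057, 132) ≈ 151.95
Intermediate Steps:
L = 16 (L = Mul(-4, -4) = 16)
Function('b')(M, N) = 21 (Function('b')(M, N) = Add(-6, Add(16, Mul(-1, -11))) = Add(-6, Add(16, 11)) = Add(-6, 27) = 21)
Function('O')(u) = Mul(Rational(-1, 396), u) (Function('O')(u) = Mul(u, Rational(-1, 396)) = Mul(Rational(-1, 396), u))
Add(Function('s')(152), Function('O')(Function('b')(10, -17))) = Add(152, Mul(Rational(-1, 396), 21)) = Add(152, Rational(-7, 132)) = Rational(20057, 132)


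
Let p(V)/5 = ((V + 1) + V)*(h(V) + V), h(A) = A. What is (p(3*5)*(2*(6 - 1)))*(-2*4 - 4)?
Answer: -558000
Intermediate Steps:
p(V) = 10*V*(1 + 2*V) (p(V) = 5*(((V + 1) + V)*(V + V)) = 5*(((1 + V) + V)*(2*V)) = 5*((1 + 2*V)*(2*V)) = 5*(2*V*(1 + 2*V)) = 10*V*(1 + 2*V))
(p(3*5)*(2*(6 - 1)))*(-2*4 - 4) = ((10*(3*5)*(1 + 2*(3*5)))*(2*(6 - 1)))*(-2*4 - 4) = ((10*15*(1 + 2*15))*(2*5))*(-8 - 4) = ((10*15*(1 + 30))*10)*(-12) = ((10*15*31)*10)*(-12) = (4650*10)*(-12) = 46500*(-12) = -558000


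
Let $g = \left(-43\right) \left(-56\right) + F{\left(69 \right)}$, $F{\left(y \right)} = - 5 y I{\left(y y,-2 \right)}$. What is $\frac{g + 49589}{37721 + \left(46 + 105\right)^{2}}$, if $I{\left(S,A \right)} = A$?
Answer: $\frac{52687}{60522} \approx 0.87054$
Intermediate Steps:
$F{\left(y \right)} = 10 y$ ($F{\left(y \right)} = - 5 y \left(-2\right) = 10 y$)
$g = 3098$ ($g = \left(-43\right) \left(-56\right) + 10 \cdot 69 = 2408 + 690 = 3098$)
$\frac{g + 49589}{37721 + \left(46 + 105\right)^{2}} = \frac{3098 + 49589}{37721 + \left(46 + 105\right)^{2}} = \frac{52687}{37721 + 151^{2}} = \frac{52687}{37721 + 22801} = \frac{52687}{60522}$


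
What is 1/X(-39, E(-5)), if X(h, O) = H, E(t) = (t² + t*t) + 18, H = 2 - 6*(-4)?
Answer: 1/26 ≈ 0.038462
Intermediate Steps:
H = 26 (H = 2 + 24 = 26)
E(t) = 18 + 2*t² (E(t) = (t² + t²) + 18 = 2*t² + 18 = 18 + 2*t²)
X(h, O) = 26
1/X(-39, E(-5)) = 1/26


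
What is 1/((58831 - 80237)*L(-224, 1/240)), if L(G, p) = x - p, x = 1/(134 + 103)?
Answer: -9480/10703 ≈ -0.88573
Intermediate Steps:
x = 1/237 ≈ 0.0042194
L(G, p) = 1/237 - p
1/((58831 - 80237)*L(-224, 1/240)) = 1/((58831 - 80237)*(1/237 - 1/240)) = 1/((-21406)*(1/237 - 1*1/240)) = -1/(21406*(1/237 - 1/240)) = -1/(21406*1/18960) = -1/21406*18960 = -9480/10703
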